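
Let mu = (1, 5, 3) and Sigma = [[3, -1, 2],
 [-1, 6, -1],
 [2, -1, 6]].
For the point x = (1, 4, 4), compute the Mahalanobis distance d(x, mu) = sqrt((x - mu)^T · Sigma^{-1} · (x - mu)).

Step 1 — centre the observation: (x - mu) = (0, -1, 1).

Step 2 — invert Sigma (cofactor / det for 3×3, or solve directly):
  Sigma^{-1} = [[0.443, 0.0506, -0.1392],
 [0.0506, 0.1772, 0.0127],
 [-0.1392, 0.0127, 0.2152]].

Step 3 — form the quadratic (x - mu)^T · Sigma^{-1} · (x - mu):
  Sigma^{-1} · (x - mu) = (-0.1899, -0.1646, 0.2025).
  (x - mu)^T · [Sigma^{-1} · (x - mu)] = (0)·(-0.1899) + (-1)·(-0.1646) + (1)·(0.2025) = 0.3671.

Step 4 — take square root: d = √(0.3671) ≈ 0.6059.

d(x, mu) = √(0.3671) ≈ 0.6059


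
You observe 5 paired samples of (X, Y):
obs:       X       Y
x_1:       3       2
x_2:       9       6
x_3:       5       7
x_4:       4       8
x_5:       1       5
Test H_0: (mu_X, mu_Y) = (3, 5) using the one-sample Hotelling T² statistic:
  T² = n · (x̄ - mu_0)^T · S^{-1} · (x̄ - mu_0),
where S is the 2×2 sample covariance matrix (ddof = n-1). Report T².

Step 1 — sample mean vector:
  mean(X) = (3 + 9 + 5 + 4 + 1) / 5 = 22/5 = 4.4
  mean(Y) = (2 + 6 + 7 + 8 + 5) / 5 = 28/5 = 5.6
  x̄ = (4.4, 5.6),  deviation x̄ - mu_0 = (4.4, 5.6) - (3, 5) = (1.4, 0.6).

Step 2 — sample covariance matrix, S[i,j] = (1/(n-1)) · Σ_k (x_{k,i} - mean_i) · (x_{k,j} - mean_j), divisor n-1 = 4:
  S[X,X] = ((-1.4)·(-1.4) + (4.6)·(4.6) + (0.6)·(0.6) + (-0.4)·(-0.4) + (-3.4)·(-3.4)) / 4 = 35.2/4 = 8.8
  S[X,Y] = ((-1.4)·(-3.6) + (4.6)·(0.4) + (0.6)·(1.4) + (-0.4)·(2.4) + (-3.4)·(-0.6)) / 4 = 8.8/4 = 2.2
  S[Y,Y] = ((-3.6)·(-3.6) + (0.4)·(0.4) + (1.4)·(1.4) + (2.4)·(2.4) + (-0.6)·(-0.6)) / 4 = 21.2/4 = 5.3
  S = [[8.8, 2.2],
 [2.2, 5.3]].

Step 3 — invert S. det(S) = 8.8·5.3 - (2.2)² = 41.8.
  S^{-1} = (1/det) · [[d, -b], [-b, a]] = [[0.1268, -0.0526],
 [-0.0526, 0.2105]].

Step 4 — quadratic form (x̄ - mu_0)^T · S^{-1} · (x̄ - mu_0):
  S^{-1} · (x̄ - mu_0) = (0.1459, 0.0526),
  (x̄ - mu_0)^T · [...] = (1.4)·(0.1459) + (0.6)·(0.0526) = 0.2359.

Step 5 — scale by n: T² = 5 · 0.2359 = 1.1794.

T² ≈ 1.1794


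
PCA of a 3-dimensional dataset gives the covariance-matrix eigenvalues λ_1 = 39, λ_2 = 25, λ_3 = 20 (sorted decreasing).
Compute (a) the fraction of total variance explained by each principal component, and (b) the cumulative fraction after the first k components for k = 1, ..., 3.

Step 1 — total variance = trace(Sigma) = Σ λ_i = 39 + 25 + 20 = 84.

Step 2 — fraction explained by component i = λ_i / Σ λ:
  PC1: 39/84 = 0.4643
  PC2: 25/84 = 0.2976
  PC3: 20/84 = 0.2381

Step 3 — cumulative fraction after k components = (λ_1 + ... + λ_k) / Σ λ:
  k = 1: 39/84 = 0.4643
  k = 2: (39 + 25)/84 = 64/84 = 0.7619
  k = 3: (39 + 25 + 20)/84 = 84/84 = 1

Summary (fraction, with percent):

explained: PC1 0.4643 (46.43%), PC2 0.2976 (29.76%), PC3 0.2381 (23.81%);  cumulative: 0.4643, 0.7619, 1


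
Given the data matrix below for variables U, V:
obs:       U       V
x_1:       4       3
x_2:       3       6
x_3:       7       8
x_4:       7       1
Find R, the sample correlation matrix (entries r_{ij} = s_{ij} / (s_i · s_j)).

Step 1 — column means:
  mean(U) = (4 + 3 + 7 + 7) / 4 = 21/4 = 5.25
  mean(V) = (3 + 6 + 8 + 1) / 4 = 18/4 = 4.5

Step 2 — sample variances and covariances s[i,j] = (1/(n-1)) · Σ_k (x_{k,i} - mean_i) · (x_{k,j} - mean_j), with n-1 = 3:
  s[U,U] = ((-1.25)·(-1.25) + (-2.25)·(-2.25) + (1.75)·(1.75) + (1.75)·(1.75)) / 3 = 12.75/3 = 4.25
  s[U,V] = ((-1.25)·(-1.5) + (-2.25)·(1.5) + (1.75)·(3.5) + (1.75)·(-3.5)) / 3 = -1.5/3 = -0.5
  s[V,V] = ((-1.5)·(-1.5) + (1.5)·(1.5) + (3.5)·(3.5) + (-3.5)·(-3.5)) / 3 = 29/3 = 9.6667
  Sample standard deviations s_i = √(s[i,i]):
  s(U) = √(4.25) = 2.0616
  s(V) = √(9.6667) = 3.1091

Step 3 — r_{ij} = s_{ij} / (s_i · s_j):
  r[U,U] = 1 (diagonal).
  r[U,V] = -0.5 / (2.0616 · 3.1091) = -0.5 / 6.4096 = -0.078
  r[V,V] = 1 (diagonal).

R is symmetric with unit diagonal. Assembling:

R = [[1, -0.078],
 [-0.078, 1]]


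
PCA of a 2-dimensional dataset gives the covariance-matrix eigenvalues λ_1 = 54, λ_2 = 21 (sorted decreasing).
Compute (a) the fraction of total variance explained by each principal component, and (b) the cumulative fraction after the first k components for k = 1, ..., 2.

Step 1 — total variance = trace(Sigma) = Σ λ_i = 54 + 21 = 75.

Step 2 — fraction explained by component i = λ_i / Σ λ:
  PC1: 54/75 = 0.72
  PC2: 21/75 = 0.28

Step 3 — cumulative fraction after k components = (λ_1 + ... + λ_k) / Σ λ:
  k = 1: 54/75 = 0.72
  k = 2: (54 + 21)/75 = 75/75 = 1

Summary (fraction, with percent):

explained: PC1 0.72 (72%), PC2 0.28 (28%);  cumulative: 0.72, 1


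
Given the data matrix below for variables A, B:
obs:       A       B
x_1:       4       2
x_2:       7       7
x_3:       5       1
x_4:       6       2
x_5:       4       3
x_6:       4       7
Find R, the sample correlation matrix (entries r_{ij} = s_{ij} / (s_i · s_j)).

Step 1 — column means:
  mean(A) = (4 + 7 + 5 + 6 + 4 + 4) / 6 = 30/6 = 5
  mean(B) = (2 + 7 + 1 + 2 + 3 + 7) / 6 = 22/6 = 3.6667

Step 2 — sample variances and covariances s[i,j] = (1/(n-1)) · Σ_k (x_{k,i} - mean_i) · (x_{k,j} - mean_j), with n-1 = 5:
  s[A,A] = ((-1)·(-1) + (2)·(2) + (0)·(0) + (1)·(1) + (-1)·(-1) + (-1)·(-1)) / 5 = 8/5 = 1.6
  s[A,B] = ((-1)·(-1.6667) + (2)·(3.3333) + (0)·(-2.6667) + (1)·(-1.6667) + (-1)·(-0.6667) + (-1)·(3.3333)) / 5 = 4/5 = 0.8
  s[B,B] = ((-1.6667)·(-1.6667) + (3.3333)·(3.3333) + (-2.6667)·(-2.6667) + (-1.6667)·(-1.6667) + (-0.6667)·(-0.6667) + (3.3333)·(3.3333)) / 5 = 35.3333/5 = 7.0667
  Sample standard deviations s_i = √(s[i,i]):
  s(A) = √(1.6) = 1.2649
  s(B) = √(7.0667) = 2.6583

Step 3 — r_{ij} = s_{ij} / (s_i · s_j):
  r[A,A] = 1 (diagonal).
  r[A,B] = 0.8 / (1.2649 · 2.6583) = 0.8 / 3.3625 = 0.2379
  r[B,B] = 1 (diagonal).

R is symmetric with unit diagonal. Assembling:

R = [[1, 0.2379],
 [0.2379, 1]]


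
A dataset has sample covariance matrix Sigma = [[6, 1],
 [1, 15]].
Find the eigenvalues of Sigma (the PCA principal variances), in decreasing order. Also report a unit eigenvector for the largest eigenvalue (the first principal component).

Step 1 — characteristic polynomial of 2×2 Sigma:
  det(Sigma - λI) = λ² - trace · λ + det = 0.
  trace = 6 + 15 = 21, det = 6·15 - (1)² = 89.
Step 2 — discriminant:
  Δ = trace² - 4·det = 441 - 356 = 85.
Step 3 — eigenvalues:
  λ = (trace ± √Δ)/2 = (21 ± 9.2195)/2,
  λ_1 = 15.1098,  λ_2 = 5.8902.

Step 4 — unit eigenvector for λ_1: solve (Sigma - λ_1 I)v = 0. First row:
  (6 - 15.1098)·v_x + (1)·v_y = 0, i.e. (-9.1098)·v_x + (1)·v_y = 0,
  so v ∝ (b, λ_1 - a) = (1, 9.1098) = u.
  ||u|| = √((1)² + (9.1098)²) = √(83.988) ≈ 9.1645,
  v_1 = u/||u|| ≈ (0.1091, 0.994) (||v_1|| = 1).

λ_1 = 15.1098,  λ_2 = 5.8902;  v_1 ≈ (0.1091, 0.994)


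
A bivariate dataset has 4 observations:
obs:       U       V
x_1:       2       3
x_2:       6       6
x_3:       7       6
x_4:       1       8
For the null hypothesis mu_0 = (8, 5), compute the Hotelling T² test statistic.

Step 1 — sample mean vector:
  mean(U) = (2 + 6 + 7 + 1) / 4 = 16/4 = 4
  mean(V) = (3 + 6 + 6 + 8) / 4 = 23/4 = 5.75
  x̄ = (4, 5.75),  deviation x̄ - mu_0 = (4, 5.75) - (8, 5) = (-4, 0.75).

Step 2 — sample covariance matrix, S[i,j] = (1/(n-1)) · Σ_k (x_{k,i} - mean_i) · (x_{k,j} - mean_j), divisor n-1 = 3:
  S[U,U] = ((-2)·(-2) + (2)·(2) + (3)·(3) + (-3)·(-3)) / 3 = 26/3 = 8.6667
  S[U,V] = ((-2)·(-2.75) + (2)·(0.25) + (3)·(0.25) + (-3)·(2.25)) / 3 = 0/3 = 0
  S[V,V] = ((-2.75)·(-2.75) + (0.25)·(0.25) + (0.25)·(0.25) + (2.25)·(2.25)) / 3 = 12.75/3 = 4.25
  S = [[8.6667, 0],
 [0, 4.25]].

Step 3 — invert S. det(S) = 8.6667·4.25 - (0)² = 36.8333.
  S^{-1} = (1/det) · [[d, -b], [-b, a]] = [[0.1154, 0],
 [0, 0.2353]].

Step 4 — quadratic form (x̄ - mu_0)^T · S^{-1} · (x̄ - mu_0):
  S^{-1} · (x̄ - mu_0) = (-0.4615, 0.1765),
  (x̄ - mu_0)^T · [...] = (-4)·(-0.4615) + (0.75)·(0.1765) = 1.9785.

Step 5 — scale by n: T² = 4 · 1.9785 = 7.914.

T² ≈ 7.914


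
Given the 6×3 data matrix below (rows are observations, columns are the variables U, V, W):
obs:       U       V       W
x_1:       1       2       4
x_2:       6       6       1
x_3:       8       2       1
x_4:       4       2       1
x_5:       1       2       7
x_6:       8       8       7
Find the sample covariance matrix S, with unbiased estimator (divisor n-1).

Step 1 — column means:
  mean(U) = (1 + 6 + 8 + 4 + 1 + 8) / 6 = 28/6 = 4.6667
  mean(V) = (2 + 6 + 2 + 2 + 2 + 8) / 6 = 22/6 = 3.6667
  mean(W) = (4 + 1 + 1 + 1 + 7 + 7) / 6 = 21/6 = 3.5

Step 2 — sample covariance S[i,j] = (1/(n-1)) · Σ_k (x_{k,i} - mean_i) · (x_{k,j} - mean_j), with n-1 = 5.
  S[U,U] = ((-3.6667)·(-3.6667) + (1.3333)·(1.3333) + (3.3333)·(3.3333) + (-0.6667)·(-0.6667) + (-3.6667)·(-3.6667) + (3.3333)·(3.3333)) / 5 = 51.3333/5 = 10.2667
  S[U,V] = ((-3.6667)·(-1.6667) + (1.3333)·(2.3333) + (3.3333)·(-1.6667) + (-0.6667)·(-1.6667) + (-3.6667)·(-1.6667) + (3.3333)·(4.3333)) / 5 = 25.3333/5 = 5.0667
  S[U,W] = ((-3.6667)·(0.5) + (1.3333)·(-2.5) + (3.3333)·(-2.5) + (-0.6667)·(-2.5) + (-3.6667)·(3.5) + (3.3333)·(3.5)) / 5 = -13/5 = -2.6
  S[V,V] = ((-1.6667)·(-1.6667) + (2.3333)·(2.3333) + (-1.6667)·(-1.6667) + (-1.6667)·(-1.6667) + (-1.6667)·(-1.6667) + (4.3333)·(4.3333)) / 5 = 35.3333/5 = 7.0667
  S[V,W] = ((-1.6667)·(0.5) + (2.3333)·(-2.5) + (-1.6667)·(-2.5) + (-1.6667)·(-2.5) + (-1.6667)·(3.5) + (4.3333)·(3.5)) / 5 = 11/5 = 2.2
  S[W,W] = ((0.5)·(0.5) + (-2.5)·(-2.5) + (-2.5)·(-2.5) + (-2.5)·(-2.5) + (3.5)·(3.5) + (3.5)·(3.5)) / 5 = 43.5/5 = 8.7

S is symmetric (S[j,i] = S[i,j]). Assembling:

S = [[10.2667, 5.0667, -2.6],
 [5.0667, 7.0667, 2.2],
 [-2.6, 2.2, 8.7]]


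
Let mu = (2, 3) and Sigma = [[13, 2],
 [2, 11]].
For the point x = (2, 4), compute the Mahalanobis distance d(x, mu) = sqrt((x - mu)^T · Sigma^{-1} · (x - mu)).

Step 1 — centre the observation: (x - mu) = (0, 1).

Step 2 — invert Sigma. det(Sigma) = 13·11 - (2)² = 139.
  Sigma^{-1} = (1/det) · [[d, -b], [-b, a]] = [[0.0791, -0.0144],
 [-0.0144, 0.0935]].

Step 3 — form the quadratic (x - mu)^T · Sigma^{-1} · (x - mu):
  Sigma^{-1} · (x - mu) = (-0.0144, 0.0935).
  (x - mu)^T · [Sigma^{-1} · (x - mu)] = (0)·(-0.0144) + (1)·(0.0935) = 0.0935.

Step 4 — take square root: d = √(0.0935) ≈ 0.3058.

d(x, mu) = √(0.0935) ≈ 0.3058


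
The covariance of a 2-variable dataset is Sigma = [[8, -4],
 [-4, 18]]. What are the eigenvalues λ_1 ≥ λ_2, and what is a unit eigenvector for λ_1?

Step 1 — characteristic polynomial of 2×2 Sigma:
  det(Sigma - λI) = λ² - trace · λ + det = 0.
  trace = 8 + 18 = 26, det = 8·18 - (-4)² = 128.
Step 2 — discriminant:
  Δ = trace² - 4·det = 676 - 512 = 164.
Step 3 — eigenvalues:
  λ = (trace ± √Δ)/2 = (26 ± 12.8062)/2,
  λ_1 = 19.4031,  λ_2 = 6.5969.

Step 4 — unit eigenvector for λ_1: solve (Sigma - λ_1 I)v = 0. First row:
  (8 - 19.4031)·v_x + (-4)·v_y = 0, i.e. (-11.4031)·v_x + (-4)·v_y = 0,
  so v ∝ (b, λ_1 - a) = (-4, 11.4031); multiply by -1 so the first entry is positive: u = (4, -11.4031).
  ||u|| = √((4)² + (-11.4031)²) = √(146.0312) ≈ 12.0843,
  v_1 = u/||u|| ≈ (0.331, -0.9436) (||v_1|| = 1).

λ_1 = 19.4031,  λ_2 = 6.5969;  v_1 ≈ (0.331, -0.9436)


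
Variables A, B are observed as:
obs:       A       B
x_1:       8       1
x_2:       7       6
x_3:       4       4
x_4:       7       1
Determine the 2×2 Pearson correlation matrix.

Step 1 — column means:
  mean(A) = (8 + 7 + 4 + 7) / 4 = 26/4 = 6.5
  mean(B) = (1 + 6 + 4 + 1) / 4 = 12/4 = 3

Step 2 — sample variances and covariances s[i,j] = (1/(n-1)) · Σ_k (x_{k,i} - mean_i) · (x_{k,j} - mean_j), with n-1 = 3:
  s[A,A] = ((1.5)·(1.5) + (0.5)·(0.5) + (-2.5)·(-2.5) + (0.5)·(0.5)) / 3 = 9/3 = 3
  s[A,B] = ((1.5)·(-2) + (0.5)·(3) + (-2.5)·(1) + (0.5)·(-2)) / 3 = -5/3 = -1.6667
  s[B,B] = ((-2)·(-2) + (3)·(3) + (1)·(1) + (-2)·(-2)) / 3 = 18/3 = 6
  Sample standard deviations s_i = √(s[i,i]):
  s(A) = √(3) = 1.7321
  s(B) = √(6) = 2.4495

Step 3 — r_{ij} = s_{ij} / (s_i · s_j):
  r[A,A] = 1 (diagonal).
  r[A,B] = -1.6667 / (1.7321 · 2.4495) = -1.6667 / 4.2426 = -0.3928
  r[B,B] = 1 (diagonal).

R is symmetric with unit diagonal. Assembling:

R = [[1, -0.3928],
 [-0.3928, 1]]


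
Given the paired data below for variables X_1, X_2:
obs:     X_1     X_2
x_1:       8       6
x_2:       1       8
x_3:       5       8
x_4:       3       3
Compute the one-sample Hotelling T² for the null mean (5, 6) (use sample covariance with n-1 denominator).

Step 1 — sample mean vector:
  mean(X_1) = (8 + 1 + 5 + 3) / 4 = 17/4 = 4.25
  mean(X_2) = (6 + 8 + 8 + 3) / 4 = 25/4 = 6.25
  x̄ = (4.25, 6.25),  deviation x̄ - mu_0 = (4.25, 6.25) - (5, 6) = (-0.75, 0.25).

Step 2 — sample covariance matrix, S[i,j] = (1/(n-1)) · Σ_k (x_{k,i} - mean_i) · (x_{k,j} - mean_j), divisor n-1 = 3:
  S[X_1,X_1] = ((3.75)·(3.75) + (-3.25)·(-3.25) + (0.75)·(0.75) + (-1.25)·(-1.25)) / 3 = 26.75/3 = 8.9167
  S[X_1,X_2] = ((3.75)·(-0.25) + (-3.25)·(1.75) + (0.75)·(1.75) + (-1.25)·(-3.25)) / 3 = -1.25/3 = -0.4167
  S[X_2,X_2] = ((-0.25)·(-0.25) + (1.75)·(1.75) + (1.75)·(1.75) + (-3.25)·(-3.25)) / 3 = 16.75/3 = 5.5833
  S = [[8.9167, -0.4167],
 [-0.4167, 5.5833]].

Step 3 — invert S. det(S) = 8.9167·5.5833 - (-0.4167)² = 49.6111.
  S^{-1} = (1/det) · [[d, -b], [-b, a]] = [[0.1125, 0.0084],
 [0.0084, 0.1797]].

Step 4 — quadratic form (x̄ - mu_0)^T · S^{-1} · (x̄ - mu_0):
  S^{-1} · (x̄ - mu_0) = (-0.0823, 0.0386),
  (x̄ - mu_0)^T · [...] = (-0.75)·(-0.0823) + (0.25)·(0.0386) = 0.0714.

Step 5 — scale by n: T² = 4 · 0.0714 = 0.2856.

T² ≈ 0.2856


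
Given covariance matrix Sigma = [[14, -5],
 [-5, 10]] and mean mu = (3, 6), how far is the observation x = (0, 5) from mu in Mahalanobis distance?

Step 1 — centre the observation: (x - mu) = (-3, -1).

Step 2 — invert Sigma. det(Sigma) = 14·10 - (-5)² = 115.
  Sigma^{-1} = (1/det) · [[d, -b], [-b, a]] = [[0.087, 0.0435],
 [0.0435, 0.1217]].

Step 3 — form the quadratic (x - mu)^T · Sigma^{-1} · (x - mu):
  Sigma^{-1} · (x - mu) = (-0.3043, -0.2522).
  (x - mu)^T · [Sigma^{-1} · (x - mu)] = (-3)·(-0.3043) + (-1)·(-0.2522) = 1.1652.

Step 4 — take square root: d = √(1.1652) ≈ 1.0795.

d(x, mu) = √(1.1652) ≈ 1.0795


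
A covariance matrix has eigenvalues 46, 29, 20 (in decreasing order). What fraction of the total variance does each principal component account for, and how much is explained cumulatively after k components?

Step 1 — total variance = trace(Sigma) = Σ λ_i = 46 + 29 + 20 = 95.

Step 2 — fraction explained by component i = λ_i / Σ λ:
  PC1: 46/95 = 0.4842
  PC2: 29/95 = 0.3053
  PC3: 20/95 = 0.2105

Step 3 — cumulative fraction after k components = (λ_1 + ... + λ_k) / Σ λ:
  k = 1: 46/95 = 0.4842
  k = 2: (46 + 29)/95 = 75/95 = 0.7895
  k = 3: (46 + 29 + 20)/95 = 95/95 = 1

Summary (fraction, with percent):

explained: PC1 0.4842 (48.42%), PC2 0.3053 (30.53%), PC3 0.2105 (21.05%);  cumulative: 0.4842, 0.7895, 1


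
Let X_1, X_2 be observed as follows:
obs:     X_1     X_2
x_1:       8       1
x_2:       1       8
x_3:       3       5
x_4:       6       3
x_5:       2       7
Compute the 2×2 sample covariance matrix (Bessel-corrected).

Step 1 — column means:
  mean(X_1) = (8 + 1 + 3 + 6 + 2) / 5 = 20/5 = 4
  mean(X_2) = (1 + 8 + 5 + 3 + 7) / 5 = 24/5 = 4.8

Step 2 — sample covariance S[i,j] = (1/(n-1)) · Σ_k (x_{k,i} - mean_i) · (x_{k,j} - mean_j), with n-1 = 4.
  S[X_1,X_1] = ((4)·(4) + (-3)·(-3) + (-1)·(-1) + (2)·(2) + (-2)·(-2)) / 4 = 34/4 = 8.5
  S[X_1,X_2] = ((4)·(-3.8) + (-3)·(3.2) + (-1)·(0.2) + (2)·(-1.8) + (-2)·(2.2)) / 4 = -33/4 = -8.25
  S[X_2,X_2] = ((-3.8)·(-3.8) + (3.2)·(3.2) + (0.2)·(0.2) + (-1.8)·(-1.8) + (2.2)·(2.2)) / 4 = 32.8/4 = 8.2

S is symmetric (S[j,i] = S[i,j]). Assembling:

S = [[8.5, -8.25],
 [-8.25, 8.2]]


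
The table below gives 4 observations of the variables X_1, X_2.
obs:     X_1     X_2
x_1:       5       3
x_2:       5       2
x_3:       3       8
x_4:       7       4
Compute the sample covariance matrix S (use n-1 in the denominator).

Step 1 — column means:
  mean(X_1) = (5 + 5 + 3 + 7) / 4 = 20/4 = 5
  mean(X_2) = (3 + 2 + 8 + 4) / 4 = 17/4 = 4.25

Step 2 — sample covariance S[i,j] = (1/(n-1)) · Σ_k (x_{k,i} - mean_i) · (x_{k,j} - mean_j), with n-1 = 3.
  S[X_1,X_1] = ((0)·(0) + (0)·(0) + (-2)·(-2) + (2)·(2)) / 3 = 8/3 = 2.6667
  S[X_1,X_2] = ((0)·(-1.25) + (0)·(-2.25) + (-2)·(3.75) + (2)·(-0.25)) / 3 = -8/3 = -2.6667
  S[X_2,X_2] = ((-1.25)·(-1.25) + (-2.25)·(-2.25) + (3.75)·(3.75) + (-0.25)·(-0.25)) / 3 = 20.75/3 = 6.9167

S is symmetric (S[j,i] = S[i,j]). Assembling:

S = [[2.6667, -2.6667],
 [-2.6667, 6.9167]]


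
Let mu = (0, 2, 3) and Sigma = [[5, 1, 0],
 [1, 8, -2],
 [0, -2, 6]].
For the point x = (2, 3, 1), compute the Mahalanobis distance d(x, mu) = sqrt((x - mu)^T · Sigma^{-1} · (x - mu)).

Step 1 — centre the observation: (x - mu) = (2, 1, -2).

Step 2 — invert Sigma (cofactor / det for 3×3, or solve directly):
  Sigma^{-1} = [[0.2056, -0.028, -0.0093],
 [-0.028, 0.1402, 0.0467],
 [-0.0093, 0.0467, 0.1822]].

Step 3 — form the quadratic (x - mu)^T · Sigma^{-1} · (x - mu):
  Sigma^{-1} · (x - mu) = (0.4019, -0.0093, -0.3364).
  (x - mu)^T · [Sigma^{-1} · (x - mu)] = (2)·(0.4019) + (1)·(-0.0093) + (-2)·(-0.3364) = 1.4673.

Step 4 — take square root: d = √(1.4673) ≈ 1.2113.

d(x, mu) = √(1.4673) ≈ 1.2113


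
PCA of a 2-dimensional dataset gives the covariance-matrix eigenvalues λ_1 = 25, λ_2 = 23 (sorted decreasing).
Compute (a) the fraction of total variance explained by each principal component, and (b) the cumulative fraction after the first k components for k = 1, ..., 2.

Step 1 — total variance = trace(Sigma) = Σ λ_i = 25 + 23 = 48.

Step 2 — fraction explained by component i = λ_i / Σ λ:
  PC1: 25/48 = 0.5208
  PC2: 23/48 = 0.4792

Step 3 — cumulative fraction after k components = (λ_1 + ... + λ_k) / Σ λ:
  k = 1: 25/48 = 0.5208
  k = 2: (25 + 23)/48 = 48/48 = 1

Summary (fraction, with percent):

explained: PC1 0.5208 (52.08%), PC2 0.4792 (47.92%);  cumulative: 0.5208, 1


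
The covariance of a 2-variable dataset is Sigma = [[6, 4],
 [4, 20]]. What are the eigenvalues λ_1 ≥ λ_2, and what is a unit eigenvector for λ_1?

Step 1 — characteristic polynomial of 2×2 Sigma:
  det(Sigma - λI) = λ² - trace · λ + det = 0.
  trace = 6 + 20 = 26, det = 6·20 - (4)² = 104.
Step 2 — discriminant:
  Δ = trace² - 4·det = 676 - 416 = 260.
Step 3 — eigenvalues:
  λ = (trace ± √Δ)/2 = (26 ± 16.1245)/2,
  λ_1 = 21.0623,  λ_2 = 4.9377.

Step 4 — unit eigenvector for λ_1: solve (Sigma - λ_1 I)v = 0. First row:
  (6 - 21.0623)·v_x + (4)·v_y = 0, i.e. (-15.0623)·v_x + (4)·v_y = 0,
  so v ∝ (b, λ_1 - a) = (4, 15.0623) = u.
  ||u|| = √((4)² + (15.0623)²) = √(242.8716) ≈ 15.5843,
  v_1 = u/||u|| ≈ (0.2567, 0.9665) (||v_1|| = 1).

λ_1 = 21.0623,  λ_2 = 4.9377;  v_1 ≈ (0.2567, 0.9665)


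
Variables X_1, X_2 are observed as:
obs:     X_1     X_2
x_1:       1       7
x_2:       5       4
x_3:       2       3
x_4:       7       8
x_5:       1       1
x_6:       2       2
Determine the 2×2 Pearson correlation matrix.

Step 1 — column means:
  mean(X_1) = (1 + 5 + 2 + 7 + 1 + 2) / 6 = 18/6 = 3
  mean(X_2) = (7 + 4 + 3 + 8 + 1 + 2) / 6 = 25/6 = 4.1667

Step 2 — sample variances and covariances s[i,j] = (1/(n-1)) · Σ_k (x_{k,i} - mean_i) · (x_{k,j} - mean_j), with n-1 = 5:
  s[X_1,X_1] = ((-2)·(-2) + (2)·(2) + (-1)·(-1) + (4)·(4) + (-2)·(-2) + (-1)·(-1)) / 5 = 30/5 = 6
  s[X_1,X_2] = ((-2)·(2.8333) + (2)·(-0.1667) + (-1)·(-1.1667) + (4)·(3.8333) + (-2)·(-3.1667) + (-1)·(-2.1667)) / 5 = 19/5 = 3.8
  s[X_2,X_2] = ((2.8333)·(2.8333) + (-0.1667)·(-0.1667) + (-1.1667)·(-1.1667) + (3.8333)·(3.8333) + (-3.1667)·(-3.1667) + (-2.1667)·(-2.1667)) / 5 = 38.8333/5 = 7.7667
  Sample standard deviations s_i = √(s[i,i]):
  s(X_1) = √(6) = 2.4495
  s(X_2) = √(7.7667) = 2.7869

Step 3 — r_{ij} = s_{ij} / (s_i · s_j):
  r[X_1,X_1] = 1 (diagonal).
  r[X_1,X_2] = 3.8 / (2.4495 · 2.7869) = 3.8 / 6.8264 = 0.5567
  r[X_2,X_2] = 1 (diagonal).

R is symmetric with unit diagonal. Assembling:

R = [[1, 0.5567],
 [0.5567, 1]]


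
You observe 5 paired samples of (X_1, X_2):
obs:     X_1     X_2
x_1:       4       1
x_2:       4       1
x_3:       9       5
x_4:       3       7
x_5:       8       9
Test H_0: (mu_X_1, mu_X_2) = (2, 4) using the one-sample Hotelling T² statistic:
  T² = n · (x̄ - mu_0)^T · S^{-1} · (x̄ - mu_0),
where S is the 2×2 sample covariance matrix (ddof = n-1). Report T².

Step 1 — sample mean vector:
  mean(X_1) = (4 + 4 + 9 + 3 + 8) / 5 = 28/5 = 5.6
  mean(X_2) = (1 + 1 + 5 + 7 + 9) / 5 = 23/5 = 4.6
  x̄ = (5.6, 4.6),  deviation x̄ - mu_0 = (5.6, 4.6) - (2, 4) = (3.6, 0.6).

Step 2 — sample covariance matrix, S[i,j] = (1/(n-1)) · Σ_k (x_{k,i} - mean_i) · (x_{k,j} - mean_j), divisor n-1 = 4:
  S[X_1,X_1] = ((-1.6)·(-1.6) + (-1.6)·(-1.6) + (3.4)·(3.4) + (-2.6)·(-2.6) + (2.4)·(2.4)) / 4 = 29.2/4 = 7.3
  S[X_1,X_2] = ((-1.6)·(-3.6) + (-1.6)·(-3.6) + (3.4)·(0.4) + (-2.6)·(2.4) + (2.4)·(4.4)) / 4 = 17.2/4 = 4.3
  S[X_2,X_2] = ((-3.6)·(-3.6) + (-3.6)·(-3.6) + (0.4)·(0.4) + (2.4)·(2.4) + (4.4)·(4.4)) / 4 = 51.2/4 = 12.8
  S = [[7.3, 4.3],
 [4.3, 12.8]].

Step 3 — invert S. det(S) = 7.3·12.8 - (4.3)² = 74.95.
  S^{-1} = (1/det) · [[d, -b], [-b, a]] = [[0.1708, -0.0574],
 [-0.0574, 0.0974]].

Step 4 — quadratic form (x̄ - mu_0)^T · S^{-1} · (x̄ - mu_0):
  S^{-1} · (x̄ - mu_0) = (0.5804, -0.1481),
  (x̄ - mu_0)^T · [...] = (3.6)·(0.5804) + (0.6)·(-0.1481) = 2.0005.

Step 5 — scale by n: T² = 5 · 2.0005 = 10.0027.

T² ≈ 10.0027


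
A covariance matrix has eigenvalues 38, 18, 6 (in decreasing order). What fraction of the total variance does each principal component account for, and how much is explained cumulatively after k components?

Step 1 — total variance = trace(Sigma) = Σ λ_i = 38 + 18 + 6 = 62.

Step 2 — fraction explained by component i = λ_i / Σ λ:
  PC1: 38/62 = 0.6129
  PC2: 18/62 = 0.2903
  PC3: 6/62 = 0.0968

Step 3 — cumulative fraction after k components = (λ_1 + ... + λ_k) / Σ λ:
  k = 1: 38/62 = 0.6129
  k = 2: (38 + 18)/62 = 56/62 = 0.9032
  k = 3: (38 + 18 + 6)/62 = 62/62 = 1

Summary (fraction, with percent):

explained: PC1 0.6129 (61.29%), PC2 0.2903 (29.03%), PC3 0.0968 (9.68%);  cumulative: 0.6129, 0.9032, 1


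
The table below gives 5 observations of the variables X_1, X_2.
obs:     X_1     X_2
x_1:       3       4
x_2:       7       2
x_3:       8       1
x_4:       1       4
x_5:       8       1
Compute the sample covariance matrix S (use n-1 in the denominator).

Step 1 — column means:
  mean(X_1) = (3 + 7 + 8 + 1 + 8) / 5 = 27/5 = 5.4
  mean(X_2) = (4 + 2 + 1 + 4 + 1) / 5 = 12/5 = 2.4

Step 2 — sample covariance S[i,j] = (1/(n-1)) · Σ_k (x_{k,i} - mean_i) · (x_{k,j} - mean_j), with n-1 = 4.
  S[X_1,X_1] = ((-2.4)·(-2.4) + (1.6)·(1.6) + (2.6)·(2.6) + (-4.4)·(-4.4) + (2.6)·(2.6)) / 4 = 41.2/4 = 10.3
  S[X_1,X_2] = ((-2.4)·(1.6) + (1.6)·(-0.4) + (2.6)·(-1.4) + (-4.4)·(1.6) + (2.6)·(-1.4)) / 4 = -18.8/4 = -4.7
  S[X_2,X_2] = ((1.6)·(1.6) + (-0.4)·(-0.4) + (-1.4)·(-1.4) + (1.6)·(1.6) + (-1.4)·(-1.4)) / 4 = 9.2/4 = 2.3

S is symmetric (S[j,i] = S[i,j]). Assembling:

S = [[10.3, -4.7],
 [-4.7, 2.3]]


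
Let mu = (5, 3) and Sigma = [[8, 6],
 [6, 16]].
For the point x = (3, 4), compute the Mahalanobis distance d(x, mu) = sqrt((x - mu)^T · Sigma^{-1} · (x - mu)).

Step 1 — centre the observation: (x - mu) = (-2, 1).

Step 2 — invert Sigma. det(Sigma) = 8·16 - (6)² = 92.
  Sigma^{-1} = (1/det) · [[d, -b], [-b, a]] = [[0.1739, -0.0652],
 [-0.0652, 0.087]].

Step 3 — form the quadratic (x - mu)^T · Sigma^{-1} · (x - mu):
  Sigma^{-1} · (x - mu) = (-0.413, 0.2174).
  (x - mu)^T · [Sigma^{-1} · (x - mu)] = (-2)·(-0.413) + (1)·(0.2174) = 1.0435.

Step 4 — take square root: d = √(1.0435) ≈ 1.0215.

d(x, mu) = √(1.0435) ≈ 1.0215


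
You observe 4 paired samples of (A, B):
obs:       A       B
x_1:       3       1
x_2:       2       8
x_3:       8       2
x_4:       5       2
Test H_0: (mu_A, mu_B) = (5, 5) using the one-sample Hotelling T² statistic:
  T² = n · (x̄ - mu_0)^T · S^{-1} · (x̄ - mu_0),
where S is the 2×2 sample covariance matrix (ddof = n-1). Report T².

Step 1 — sample mean vector:
  mean(A) = (3 + 2 + 8 + 5) / 4 = 18/4 = 4.5
  mean(B) = (1 + 8 + 2 + 2) / 4 = 13/4 = 3.25
  x̄ = (4.5, 3.25),  deviation x̄ - mu_0 = (4.5, 3.25) - (5, 5) = (-0.5, -1.75).

Step 2 — sample covariance matrix, S[i,j] = (1/(n-1)) · Σ_k (x_{k,i} - mean_i) · (x_{k,j} - mean_j), divisor n-1 = 3:
  S[A,A] = ((-1.5)·(-1.5) + (-2.5)·(-2.5) + (3.5)·(3.5) + (0.5)·(0.5)) / 3 = 21/3 = 7
  S[A,B] = ((-1.5)·(-2.25) + (-2.5)·(4.75) + (3.5)·(-1.25) + (0.5)·(-1.25)) / 3 = -13.5/3 = -4.5
  S[B,B] = ((-2.25)·(-2.25) + (4.75)·(4.75) + (-1.25)·(-1.25) + (-1.25)·(-1.25)) / 3 = 30.75/3 = 10.25
  S = [[7, -4.5],
 [-4.5, 10.25]].

Step 3 — invert S. det(S) = 7·10.25 - (-4.5)² = 51.5.
  S^{-1} = (1/det) · [[d, -b], [-b, a]] = [[0.199, 0.0874],
 [0.0874, 0.1359]].

Step 4 — quadratic form (x̄ - mu_0)^T · S^{-1} · (x̄ - mu_0):
  S^{-1} · (x̄ - mu_0) = (-0.2524, -0.2816),
  (x̄ - mu_0)^T · [...] = (-0.5)·(-0.2524) + (-1.75)·(-0.2816) = 0.6189.

Step 5 — scale by n: T² = 4 · 0.6189 = 2.4757.

T² ≈ 2.4757


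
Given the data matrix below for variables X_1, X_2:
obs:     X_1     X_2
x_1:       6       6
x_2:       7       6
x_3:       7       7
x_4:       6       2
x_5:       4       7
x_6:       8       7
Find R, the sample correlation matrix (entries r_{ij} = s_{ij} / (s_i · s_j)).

Step 1 — column means:
  mean(X_1) = (6 + 7 + 7 + 6 + 4 + 8) / 6 = 38/6 = 6.3333
  mean(X_2) = (6 + 6 + 7 + 2 + 7 + 7) / 6 = 35/6 = 5.8333

Step 2 — sample variances and covariances s[i,j] = (1/(n-1)) · Σ_k (x_{k,i} - mean_i) · (x_{k,j} - mean_j), with n-1 = 5:
  s[X_1,X_1] = ((-0.3333)·(-0.3333) + (0.6667)·(0.6667) + (0.6667)·(0.6667) + (-0.3333)·(-0.3333) + (-2.3333)·(-2.3333) + (1.6667)·(1.6667)) / 5 = 9.3333/5 = 1.8667
  s[X_1,X_2] = ((-0.3333)·(0.1667) + (0.6667)·(0.1667) + (0.6667)·(1.1667) + (-0.3333)·(-3.8333) + (-2.3333)·(1.1667) + (1.6667)·(1.1667)) / 5 = 1.3333/5 = 0.2667
  s[X_2,X_2] = ((0.1667)·(0.1667) + (0.1667)·(0.1667) + (1.1667)·(1.1667) + (-3.8333)·(-3.8333) + (1.1667)·(1.1667) + (1.1667)·(1.1667)) / 5 = 18.8333/5 = 3.7667
  Sample standard deviations s_i = √(s[i,i]):
  s(X_1) = √(1.8667) = 1.3663
  s(X_2) = √(3.7667) = 1.9408

Step 3 — r_{ij} = s_{ij} / (s_i · s_j):
  r[X_1,X_1] = 1 (diagonal).
  r[X_1,X_2] = 0.2667 / (1.3663 · 1.9408) = 0.2667 / 2.6516 = 0.1006
  r[X_2,X_2] = 1 (diagonal).

R is symmetric with unit diagonal. Assembling:

R = [[1, 0.1006],
 [0.1006, 1]]


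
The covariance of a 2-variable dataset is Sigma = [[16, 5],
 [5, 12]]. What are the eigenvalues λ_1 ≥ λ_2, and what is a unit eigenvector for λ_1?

Step 1 — characteristic polynomial of 2×2 Sigma:
  det(Sigma - λI) = λ² - trace · λ + det = 0.
  trace = 16 + 12 = 28, det = 16·12 - (5)² = 167.
Step 2 — discriminant:
  Δ = trace² - 4·det = 784 - 668 = 116.
Step 3 — eigenvalues:
  λ = (trace ± √Δ)/2 = (28 ± 10.7703)/2,
  λ_1 = 19.3852,  λ_2 = 8.6148.

Step 4 — unit eigenvector for λ_1: solve (Sigma - λ_1 I)v = 0. First row:
  (16 - 19.3852)·v_x + (5)·v_y = 0, i.e. (-3.3852)·v_x + (5)·v_y = 0,
  so v ∝ (b, λ_1 - a) = (5, 3.3852) = u.
  ||u|| = √((5)² + (3.3852)²) = √(36.4593) ≈ 6.0382,
  v_1 = u/||u|| ≈ (0.8281, 0.5606) (||v_1|| = 1).

λ_1 = 19.3852,  λ_2 = 8.6148;  v_1 ≈ (0.8281, 0.5606)


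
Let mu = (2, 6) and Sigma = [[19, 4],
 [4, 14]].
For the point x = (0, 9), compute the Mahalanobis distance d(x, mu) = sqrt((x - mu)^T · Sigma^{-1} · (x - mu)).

Step 1 — centre the observation: (x - mu) = (-2, 3).

Step 2 — invert Sigma. det(Sigma) = 19·14 - (4)² = 250.
  Sigma^{-1} = (1/det) · [[d, -b], [-b, a]] = [[0.056, -0.016],
 [-0.016, 0.076]].

Step 3 — form the quadratic (x - mu)^T · Sigma^{-1} · (x - mu):
  Sigma^{-1} · (x - mu) = (-0.16, 0.26).
  (x - mu)^T · [Sigma^{-1} · (x - mu)] = (-2)·(-0.16) + (3)·(0.26) = 1.1.

Step 4 — take square root: d = √(1.1) ≈ 1.0488.

d(x, mu) = √(1.1) ≈ 1.0488


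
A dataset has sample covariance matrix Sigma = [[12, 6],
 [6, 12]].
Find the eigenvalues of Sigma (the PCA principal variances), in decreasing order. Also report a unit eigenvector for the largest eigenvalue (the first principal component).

Step 1 — characteristic polynomial of 2×2 Sigma:
  det(Sigma - λI) = λ² - trace · λ + det = 0.
  trace = 12 + 12 = 24, det = 12·12 - (6)² = 108.
Step 2 — discriminant:
  Δ = trace² - 4·det = 576 - 432 = 144.
Step 3 — eigenvalues:
  λ = (trace ± √Δ)/2 = (24 ± 12)/2,
  λ_1 = 18,  λ_2 = 6.

Step 4 — unit eigenvector for λ_1: solve (Sigma - λ_1 I)v = 0. First row:
  (12 - 18)·v_x + (6)·v_y = 0, i.e. (-6)·v_x + (6)·v_y = 0,
  so v ∝ (b, λ_1 - a) = (6, 6) = u.
  ||u|| = √((6)² + (6)²) = √(72) ≈ 8.4853,
  v_1 = u/||u|| ≈ (0.7071, 0.7071) (||v_1|| = 1).

λ_1 = 18,  λ_2 = 6;  v_1 ≈ (0.7071, 0.7071)


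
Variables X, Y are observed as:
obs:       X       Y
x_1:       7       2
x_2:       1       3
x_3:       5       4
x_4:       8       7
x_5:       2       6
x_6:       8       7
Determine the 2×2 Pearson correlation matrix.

Step 1 — column means:
  mean(X) = (7 + 1 + 5 + 8 + 2 + 8) / 6 = 31/6 = 5.1667
  mean(Y) = (2 + 3 + 4 + 7 + 6 + 7) / 6 = 29/6 = 4.8333

Step 2 — sample variances and covariances s[i,j] = (1/(n-1)) · Σ_k (x_{k,i} - mean_i) · (x_{k,j} - mean_j), with n-1 = 5:
  s[X,X] = ((1.8333)·(1.8333) + (-4.1667)·(-4.1667) + (-0.1667)·(-0.1667) + (2.8333)·(2.8333) + (-3.1667)·(-3.1667) + (2.8333)·(2.8333)) / 5 = 46.8333/5 = 9.3667
  s[X,Y] = ((1.8333)·(-2.8333) + (-4.1667)·(-1.8333) + (-0.1667)·(-0.8333) + (2.8333)·(2.1667) + (-3.1667)·(1.1667) + (2.8333)·(2.1667)) / 5 = 11.1667/5 = 2.2333
  s[Y,Y] = ((-2.8333)·(-2.8333) + (-1.8333)·(-1.8333) + (-0.8333)·(-0.8333) + (2.1667)·(2.1667) + (1.1667)·(1.1667) + (2.1667)·(2.1667)) / 5 = 22.8333/5 = 4.5667
  Sample standard deviations s_i = √(s[i,i]):
  s(X) = √(9.3667) = 3.0605
  s(Y) = √(4.5667) = 2.137

Step 3 — r_{ij} = s_{ij} / (s_i · s_j):
  r[X,X] = 1 (diagonal).
  r[X,Y] = 2.2333 / (3.0605 · 2.137) = 2.2333 / 6.5402 = 0.3415
  r[Y,Y] = 1 (diagonal).

R is symmetric with unit diagonal. Assembling:

R = [[1, 0.3415],
 [0.3415, 1]]


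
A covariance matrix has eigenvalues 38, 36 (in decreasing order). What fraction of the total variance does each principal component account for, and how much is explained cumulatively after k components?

Step 1 — total variance = trace(Sigma) = Σ λ_i = 38 + 36 = 74.

Step 2 — fraction explained by component i = λ_i / Σ λ:
  PC1: 38/74 = 0.5135
  PC2: 36/74 = 0.4865

Step 3 — cumulative fraction after k components = (λ_1 + ... + λ_k) / Σ λ:
  k = 1: 38/74 = 0.5135
  k = 2: (38 + 36)/74 = 74/74 = 1

Summary (fraction, with percent):

explained: PC1 0.5135 (51.35%), PC2 0.4865 (48.65%);  cumulative: 0.5135, 1


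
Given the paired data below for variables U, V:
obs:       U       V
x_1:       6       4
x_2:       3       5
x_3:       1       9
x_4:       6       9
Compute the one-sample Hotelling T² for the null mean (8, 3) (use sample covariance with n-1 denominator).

Step 1 — sample mean vector:
  mean(U) = (6 + 3 + 1 + 6) / 4 = 16/4 = 4
  mean(V) = (4 + 5 + 9 + 9) / 4 = 27/4 = 6.75
  x̄ = (4, 6.75),  deviation x̄ - mu_0 = (4, 6.75) - (8, 3) = (-4, 3.75).

Step 2 — sample covariance matrix, S[i,j] = (1/(n-1)) · Σ_k (x_{k,i} - mean_i) · (x_{k,j} - mean_j), divisor n-1 = 3:
  S[U,U] = ((2)·(2) + (-1)·(-1) + (-3)·(-3) + (2)·(2)) / 3 = 18/3 = 6
  S[U,V] = ((2)·(-2.75) + (-1)·(-1.75) + (-3)·(2.25) + (2)·(2.25)) / 3 = -6/3 = -2
  S[V,V] = ((-2.75)·(-2.75) + (-1.75)·(-1.75) + (2.25)·(2.25) + (2.25)·(2.25)) / 3 = 20.75/3 = 6.9167
  S = [[6, -2],
 [-2, 6.9167]].

Step 3 — invert S. det(S) = 6·6.9167 - (-2)² = 37.5.
  S^{-1} = (1/det) · [[d, -b], [-b, a]] = [[0.1844, 0.0533],
 [0.0533, 0.16]].

Step 4 — quadratic form (x̄ - mu_0)^T · S^{-1} · (x̄ - mu_0):
  S^{-1} · (x̄ - mu_0) = (-0.5378, 0.3867),
  (x̄ - mu_0)^T · [...] = (-4)·(-0.5378) + (3.75)·(0.3867) = 3.6011.

Step 5 — scale by n: T² = 4 · 3.6011 = 14.4044.

T² ≈ 14.4044


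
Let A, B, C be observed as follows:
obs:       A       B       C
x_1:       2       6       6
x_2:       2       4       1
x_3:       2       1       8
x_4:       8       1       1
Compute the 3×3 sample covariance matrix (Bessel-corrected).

Step 1 — column means:
  mean(A) = (2 + 2 + 2 + 8) / 4 = 14/4 = 3.5
  mean(B) = (6 + 4 + 1 + 1) / 4 = 12/4 = 3
  mean(C) = (6 + 1 + 8 + 1) / 4 = 16/4 = 4

Step 2 — sample covariance S[i,j] = (1/(n-1)) · Σ_k (x_{k,i} - mean_i) · (x_{k,j} - mean_j), with n-1 = 3.
  S[A,A] = ((-1.5)·(-1.5) + (-1.5)·(-1.5) + (-1.5)·(-1.5) + (4.5)·(4.5)) / 3 = 27/3 = 9
  S[A,B] = ((-1.5)·(3) + (-1.5)·(1) + (-1.5)·(-2) + (4.5)·(-2)) / 3 = -12/3 = -4
  S[A,C] = ((-1.5)·(2) + (-1.5)·(-3) + (-1.5)·(4) + (4.5)·(-3)) / 3 = -18/3 = -6
  S[B,B] = ((3)·(3) + (1)·(1) + (-2)·(-2) + (-2)·(-2)) / 3 = 18/3 = 6
  S[B,C] = ((3)·(2) + (1)·(-3) + (-2)·(4) + (-2)·(-3)) / 3 = 1/3 = 0.3333
  S[C,C] = ((2)·(2) + (-3)·(-3) + (4)·(4) + (-3)·(-3)) / 3 = 38/3 = 12.6667

S is symmetric (S[j,i] = S[i,j]). Assembling:

S = [[9, -4, -6],
 [-4, 6, 0.3333],
 [-6, 0.3333, 12.6667]]


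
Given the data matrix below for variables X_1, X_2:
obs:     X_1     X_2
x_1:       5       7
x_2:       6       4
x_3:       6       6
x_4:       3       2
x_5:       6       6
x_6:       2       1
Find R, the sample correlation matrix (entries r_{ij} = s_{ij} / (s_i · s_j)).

Step 1 — column means:
  mean(X_1) = (5 + 6 + 6 + 3 + 6 + 2) / 6 = 28/6 = 4.6667
  mean(X_2) = (7 + 4 + 6 + 2 + 6 + 1) / 6 = 26/6 = 4.3333

Step 2 — sample variances and covariances s[i,j] = (1/(n-1)) · Σ_k (x_{k,i} - mean_i) · (x_{k,j} - mean_j), with n-1 = 5:
  s[X_1,X_1] = ((0.3333)·(0.3333) + (1.3333)·(1.3333) + (1.3333)·(1.3333) + (-1.6667)·(-1.6667) + (1.3333)·(1.3333) + (-2.6667)·(-2.6667)) / 5 = 15.3333/5 = 3.0667
  s[X_1,X_2] = ((0.3333)·(2.6667) + (1.3333)·(-0.3333) + (1.3333)·(1.6667) + (-1.6667)·(-2.3333) + (1.3333)·(1.6667) + (-2.6667)·(-3.3333)) / 5 = 17.6667/5 = 3.5333
  s[X_2,X_2] = ((2.6667)·(2.6667) + (-0.3333)·(-0.3333) + (1.6667)·(1.6667) + (-2.3333)·(-2.3333) + (1.6667)·(1.6667) + (-3.3333)·(-3.3333)) / 5 = 29.3333/5 = 5.8667
  Sample standard deviations s_i = √(s[i,i]):
  s(X_1) = √(3.0667) = 1.7512
  s(X_2) = √(5.8667) = 2.4221

Step 3 — r_{ij} = s_{ij} / (s_i · s_j):
  r[X_1,X_1] = 1 (diagonal).
  r[X_1,X_2] = 3.5333 / (1.7512 · 2.4221) = 3.5333 / 4.2416 = 0.833
  r[X_2,X_2] = 1 (diagonal).

R is symmetric with unit diagonal. Assembling:

R = [[1, 0.833],
 [0.833, 1]]


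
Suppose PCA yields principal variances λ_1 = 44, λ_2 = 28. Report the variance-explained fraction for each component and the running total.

Step 1 — total variance = trace(Sigma) = Σ λ_i = 44 + 28 = 72.

Step 2 — fraction explained by component i = λ_i / Σ λ:
  PC1: 44/72 = 0.6111
  PC2: 28/72 = 0.3889

Step 3 — cumulative fraction after k components = (λ_1 + ... + λ_k) / Σ λ:
  k = 1: 44/72 = 0.6111
  k = 2: (44 + 28)/72 = 72/72 = 1

Summary (fraction, with percent):

explained: PC1 0.6111 (61.11%), PC2 0.3889 (38.89%);  cumulative: 0.6111, 1


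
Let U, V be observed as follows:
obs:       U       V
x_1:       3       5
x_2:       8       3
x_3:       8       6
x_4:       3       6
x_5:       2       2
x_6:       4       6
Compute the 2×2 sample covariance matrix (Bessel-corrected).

Step 1 — column means:
  mean(U) = (3 + 8 + 8 + 3 + 2 + 4) / 6 = 28/6 = 4.6667
  mean(V) = (5 + 3 + 6 + 6 + 2 + 6) / 6 = 28/6 = 4.6667

Step 2 — sample covariance S[i,j] = (1/(n-1)) · Σ_k (x_{k,i} - mean_i) · (x_{k,j} - mean_j), with n-1 = 5.
  S[U,U] = ((-1.6667)·(-1.6667) + (3.3333)·(3.3333) + (3.3333)·(3.3333) + (-1.6667)·(-1.6667) + (-2.6667)·(-2.6667) + (-0.6667)·(-0.6667)) / 5 = 35.3333/5 = 7.0667
  S[U,V] = ((-1.6667)·(0.3333) + (3.3333)·(-1.6667) + (3.3333)·(1.3333) + (-1.6667)·(1.3333) + (-2.6667)·(-2.6667) + (-0.6667)·(1.3333)) / 5 = 2.3333/5 = 0.4667
  S[V,V] = ((0.3333)·(0.3333) + (-1.6667)·(-1.6667) + (1.3333)·(1.3333) + (1.3333)·(1.3333) + (-2.6667)·(-2.6667) + (1.3333)·(1.3333)) / 5 = 15.3333/5 = 3.0667

S is symmetric (S[j,i] = S[i,j]). Assembling:

S = [[7.0667, 0.4667],
 [0.4667, 3.0667]]


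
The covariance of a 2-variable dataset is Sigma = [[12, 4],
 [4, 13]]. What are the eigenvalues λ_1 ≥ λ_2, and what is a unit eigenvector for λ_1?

Step 1 — characteristic polynomial of 2×2 Sigma:
  det(Sigma - λI) = λ² - trace · λ + det = 0.
  trace = 12 + 13 = 25, det = 12·13 - (4)² = 140.
Step 2 — discriminant:
  Δ = trace² - 4·det = 625 - 560 = 65.
Step 3 — eigenvalues:
  λ = (trace ± √Δ)/2 = (25 ± 8.0623)/2,
  λ_1 = 16.5311,  λ_2 = 8.4689.

Step 4 — unit eigenvector for λ_1: solve (Sigma - λ_1 I)v = 0. First row:
  (12 - 16.5311)·v_x + (4)·v_y = 0, i.e. (-4.5311)·v_x + (4)·v_y = 0,
  so v ∝ (b, λ_1 - a) = (4, 4.5311) = u.
  ||u|| = √((4)² + (4.5311)²) = √(36.5311) ≈ 6.0441,
  v_1 = u/||u|| ≈ (0.6618, 0.7497) (||v_1|| = 1).

λ_1 = 16.5311,  λ_2 = 8.4689;  v_1 ≈ (0.6618, 0.7497)


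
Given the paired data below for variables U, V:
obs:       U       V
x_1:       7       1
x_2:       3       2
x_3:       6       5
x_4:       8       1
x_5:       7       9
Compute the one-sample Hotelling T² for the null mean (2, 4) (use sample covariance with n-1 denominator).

Step 1 — sample mean vector:
  mean(U) = (7 + 3 + 6 + 8 + 7) / 5 = 31/5 = 6.2
  mean(V) = (1 + 2 + 5 + 1 + 9) / 5 = 18/5 = 3.6
  x̄ = (6.2, 3.6),  deviation x̄ - mu_0 = (6.2, 3.6) - (2, 4) = (4.2, -0.4).

Step 2 — sample covariance matrix, S[i,j] = (1/(n-1)) · Σ_k (x_{k,i} - mean_i) · (x_{k,j} - mean_j), divisor n-1 = 4:
  S[U,U] = ((0.8)·(0.8) + (-3.2)·(-3.2) + (-0.2)·(-0.2) + (1.8)·(1.8) + (0.8)·(0.8)) / 4 = 14.8/4 = 3.7
  S[U,V] = ((0.8)·(-2.6) + (-3.2)·(-1.6) + (-0.2)·(1.4) + (1.8)·(-2.6) + (0.8)·(5.4)) / 4 = 2.4/4 = 0.6
  S[V,V] = ((-2.6)·(-2.6) + (-1.6)·(-1.6) + (1.4)·(1.4) + (-2.6)·(-2.6) + (5.4)·(5.4)) / 4 = 47.2/4 = 11.8
  S = [[3.7, 0.6],
 [0.6, 11.8]].

Step 3 — invert S. det(S) = 3.7·11.8 - (0.6)² = 43.3.
  S^{-1} = (1/det) · [[d, -b], [-b, a]] = [[0.2725, -0.0139],
 [-0.0139, 0.0855]].

Step 4 — quadratic form (x̄ - mu_0)^T · S^{-1} · (x̄ - mu_0):
  S^{-1} · (x̄ - mu_0) = (1.1501, -0.0924),
  (x̄ - mu_0)^T · [...] = (4.2)·(1.1501) + (-0.4)·(-0.0924) = 4.8674.

Step 5 — scale by n: T² = 5 · 4.8674 = 24.3372.

T² ≈ 24.3372


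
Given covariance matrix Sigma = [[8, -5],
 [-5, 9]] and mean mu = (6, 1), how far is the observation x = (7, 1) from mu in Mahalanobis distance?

Step 1 — centre the observation: (x - mu) = (1, 0).

Step 2 — invert Sigma. det(Sigma) = 8·9 - (-5)² = 47.
  Sigma^{-1} = (1/det) · [[d, -b], [-b, a]] = [[0.1915, 0.1064],
 [0.1064, 0.1702]].

Step 3 — form the quadratic (x - mu)^T · Sigma^{-1} · (x - mu):
  Sigma^{-1} · (x - mu) = (0.1915, 0.1064).
  (x - mu)^T · [Sigma^{-1} · (x - mu)] = (1)·(0.1915) + (0)·(0.1064) = 0.1915.

Step 4 — take square root: d = √(0.1915) ≈ 0.4376.

d(x, mu) = √(0.1915) ≈ 0.4376


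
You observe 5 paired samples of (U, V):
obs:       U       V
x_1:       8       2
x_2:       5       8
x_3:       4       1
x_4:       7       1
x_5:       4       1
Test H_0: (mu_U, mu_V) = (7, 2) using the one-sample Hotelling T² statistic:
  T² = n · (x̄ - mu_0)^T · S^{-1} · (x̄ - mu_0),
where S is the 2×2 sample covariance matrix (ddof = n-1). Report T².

Step 1 — sample mean vector:
  mean(U) = (8 + 5 + 4 + 7 + 4) / 5 = 28/5 = 5.6
  mean(V) = (2 + 8 + 1 + 1 + 1) / 5 = 13/5 = 2.6
  x̄ = (5.6, 2.6),  deviation x̄ - mu_0 = (5.6, 2.6) - (7, 2) = (-1.4, 0.6).

Step 2 — sample covariance matrix, S[i,j] = (1/(n-1)) · Σ_k (x_{k,i} - mean_i) · (x_{k,j} - mean_j), divisor n-1 = 4:
  S[U,U] = ((2.4)·(2.4) + (-0.6)·(-0.6) + (-1.6)·(-1.6) + (1.4)·(1.4) + (-1.6)·(-1.6)) / 4 = 13.2/4 = 3.3
  S[U,V] = ((2.4)·(-0.6) + (-0.6)·(5.4) + (-1.6)·(-1.6) + (1.4)·(-1.6) + (-1.6)·(-1.6)) / 4 = -1.8/4 = -0.45
  S[V,V] = ((-0.6)·(-0.6) + (5.4)·(5.4) + (-1.6)·(-1.6) + (-1.6)·(-1.6) + (-1.6)·(-1.6)) / 4 = 37.2/4 = 9.3
  S = [[3.3, -0.45],
 [-0.45, 9.3]].

Step 3 — invert S. det(S) = 3.3·9.3 - (-0.45)² = 30.4875.
  S^{-1} = (1/det) · [[d, -b], [-b, a]] = [[0.305, 0.0148],
 [0.0148, 0.1082]].

Step 4 — quadratic form (x̄ - mu_0)^T · S^{-1} · (x̄ - mu_0):
  S^{-1} · (x̄ - mu_0) = (-0.4182, 0.0443),
  (x̄ - mu_0)^T · [...] = (-1.4)·(-0.4182) + (0.6)·(0.0443) = 0.6121.

Step 5 — scale by n: T² = 5 · 0.6121 = 3.0603.

T² ≈ 3.0603
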